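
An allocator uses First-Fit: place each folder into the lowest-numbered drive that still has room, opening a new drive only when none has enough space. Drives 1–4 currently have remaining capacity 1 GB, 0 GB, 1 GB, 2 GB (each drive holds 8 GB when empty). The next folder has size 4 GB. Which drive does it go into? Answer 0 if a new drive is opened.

0

No drive has ≥ 4 GB free, so a new drive is opened.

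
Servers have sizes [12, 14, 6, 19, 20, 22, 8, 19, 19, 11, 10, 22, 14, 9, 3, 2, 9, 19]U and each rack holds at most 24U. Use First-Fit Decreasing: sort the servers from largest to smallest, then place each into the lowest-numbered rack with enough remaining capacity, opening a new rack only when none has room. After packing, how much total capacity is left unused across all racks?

Sorted descending: 22, 22, 20, 19, 19, 19, 19, 14, 14, 12, 11, 10, 9, 9, 8, 6, 3, 2.
rack 1: place 22U, 2U left
rack 2: place 22U, 2U left
rack 3: place 20U, 4U left
rack 4: place 19U, 5U left
rack 5: place 19U, 5U left
rack 6: place 19U, 5U left
rack 7: place 19U, 5U left
rack 8: place 14U, 10U left
rack 9: place 14U, 10U left
rack 10: place 12U, 12U left
rack 10: place 11U, 1U left
rack 8: place 10U, 0U left
rack 9: place 9U, 1U left
rack 11: place 9U, 15U left
rack 11: place 8U, 7U left
rack 11: place 6U, 1U left
rack 3: place 3U, 1U left
rack 1: place 2U, 0U left
11 racks × 24U = 264U; used 238U; unused 26U.

26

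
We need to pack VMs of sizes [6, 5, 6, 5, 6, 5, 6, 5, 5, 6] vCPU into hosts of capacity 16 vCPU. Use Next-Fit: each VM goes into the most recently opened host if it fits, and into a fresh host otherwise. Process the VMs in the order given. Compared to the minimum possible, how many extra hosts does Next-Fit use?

1

Next-Fit: [6,5] [6,5] [6,5] [6,5,5] [6] → 5 hosts.
Total size 55 vCPU; any packing needs at least ⌈55/16⌉ = 4 hosts.
An optimal packing achieves that bound: [6,6] [6,6] [6,5,5] [5,5,5] → 4 hosts.
Excess: 5 − 4 = 1.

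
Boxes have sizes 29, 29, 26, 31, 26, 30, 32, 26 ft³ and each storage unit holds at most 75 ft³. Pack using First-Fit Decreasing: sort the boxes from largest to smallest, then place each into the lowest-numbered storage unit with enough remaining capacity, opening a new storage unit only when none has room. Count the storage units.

4

Sorted descending: 32, 31, 30, 29, 29, 26, 26, 26.
32 ft³ → storage unit 1 (remaining 43 ft³)
31 ft³ → storage unit 1 (remaining 12 ft³)
30 ft³ → storage unit 2 (remaining 45 ft³)
29 ft³ → storage unit 2 (remaining 16 ft³)
29 ft³ → storage unit 3 (remaining 46 ft³)
26 ft³ → storage unit 3 (remaining 20 ft³)
26 ft³ → storage unit 4 (remaining 49 ft³)
26 ft³ → storage unit 4 (remaining 23 ft³)
Final storage units: [32,31] [30,29] [29,26] [26,26].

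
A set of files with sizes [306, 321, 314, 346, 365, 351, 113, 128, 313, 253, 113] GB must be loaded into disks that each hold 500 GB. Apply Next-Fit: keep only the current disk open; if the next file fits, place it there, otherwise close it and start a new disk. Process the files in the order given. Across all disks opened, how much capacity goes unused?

1077

Put 306 GB in disk 1; 194 GB remain.
Put 321 GB in disk 2; 179 GB remain.
Put 314 GB in disk 3; 186 GB remain.
Put 346 GB in disk 4; 154 GB remain.
Put 365 GB in disk 5; 135 GB remain.
Put 351 GB in disk 6; 149 GB remain.
Put 113 GB in disk 6; 36 GB remain.
Put 128 GB in disk 7; 372 GB remain.
Put 313 GB in disk 7; 59 GB remain.
Put 253 GB in disk 8; 247 GB remain.
Put 113 GB in disk 8; 134 GB remain.
8 disks × 500 GB = 4000 GB; used 2923 GB; unused 1077 GB.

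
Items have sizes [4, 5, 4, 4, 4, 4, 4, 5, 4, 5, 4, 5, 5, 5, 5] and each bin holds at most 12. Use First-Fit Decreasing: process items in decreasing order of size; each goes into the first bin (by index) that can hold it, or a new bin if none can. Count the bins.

7

Sorted descending: 5, 5, 5, 5, 5, 5, 5, 4, 4, 4, 4, 4, 4, 4, 4.
bin 1: place 5, 7 left
bin 1: place 5, 2 left
bin 2: place 5, 7 left
bin 2: place 5, 2 left
bin 3: place 5, 7 left
bin 3: place 5, 2 left
bin 4: place 5, 7 left
bin 4: place 4, 3 left
bin 5: place 4, 8 left
bin 5: place 4, 4 left
bin 5: place 4, 0 left
bin 6: place 4, 8 left
bin 6: place 4, 4 left
bin 6: place 4, 0 left
bin 7: place 4, 8 left
Final bins: [5,5] [5,5] [5,5] [5,4] [4,4,4] [4,4,4] [4].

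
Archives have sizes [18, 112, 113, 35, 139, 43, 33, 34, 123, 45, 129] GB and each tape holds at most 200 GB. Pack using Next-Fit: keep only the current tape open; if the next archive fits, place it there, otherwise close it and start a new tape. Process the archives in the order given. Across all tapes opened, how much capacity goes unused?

176

Put 18 GB in tape 1; 182 GB remain.
Put 112 GB in tape 1; 70 GB remain.
Put 113 GB in tape 2; 87 GB remain.
Put 35 GB in tape 2; 52 GB remain.
Put 139 GB in tape 3; 61 GB remain.
Put 43 GB in tape 3; 18 GB remain.
Put 33 GB in tape 4; 167 GB remain.
Put 34 GB in tape 4; 133 GB remain.
Put 123 GB in tape 4; 10 GB remain.
Put 45 GB in tape 5; 155 GB remain.
Put 129 GB in tape 5; 26 GB remain.
5 tapes × 200 GB = 1000 GB; used 824 GB; unused 176 GB.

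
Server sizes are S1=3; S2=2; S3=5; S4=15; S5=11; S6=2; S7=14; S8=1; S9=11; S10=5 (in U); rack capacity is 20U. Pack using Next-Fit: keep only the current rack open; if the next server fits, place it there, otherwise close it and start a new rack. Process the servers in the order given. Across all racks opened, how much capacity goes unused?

31

rack 1: place S1 (3U), 17U left
rack 1: place S2 (2U), 15U left
rack 1: place S3 (5U), 10U left
rack 2: place S4 (15U), 5U left
rack 3: place S5 (11U), 9U left
rack 3: place S6 (2U), 7U left
rack 4: place S7 (14U), 6U left
rack 4: place S8 (1U), 5U left
rack 5: place S9 (11U), 9U left
rack 5: place S10 (5U), 4U left
5 racks × 20U = 100U; used 69U; unused 31U.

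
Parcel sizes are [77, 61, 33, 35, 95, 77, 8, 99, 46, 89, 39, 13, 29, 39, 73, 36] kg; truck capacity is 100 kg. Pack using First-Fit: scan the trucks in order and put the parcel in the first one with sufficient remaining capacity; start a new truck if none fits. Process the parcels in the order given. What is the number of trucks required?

77 kg → truck 1 (remaining 23 kg)
61 kg → truck 2 (remaining 39 kg)
33 kg → truck 2 (remaining 6 kg)
35 kg → truck 3 (remaining 65 kg)
95 kg → truck 4 (remaining 5 kg)
77 kg → truck 5 (remaining 23 kg)
8 kg → truck 1 (remaining 15 kg)
99 kg → truck 6 (remaining 1 kg)
46 kg → truck 3 (remaining 19 kg)
89 kg → truck 7 (remaining 11 kg)
39 kg → truck 8 (remaining 61 kg)
13 kg → truck 1 (remaining 2 kg)
29 kg → truck 8 (remaining 32 kg)
39 kg → truck 9 (remaining 61 kg)
73 kg → truck 10 (remaining 27 kg)
36 kg → truck 9 (remaining 25 kg)

10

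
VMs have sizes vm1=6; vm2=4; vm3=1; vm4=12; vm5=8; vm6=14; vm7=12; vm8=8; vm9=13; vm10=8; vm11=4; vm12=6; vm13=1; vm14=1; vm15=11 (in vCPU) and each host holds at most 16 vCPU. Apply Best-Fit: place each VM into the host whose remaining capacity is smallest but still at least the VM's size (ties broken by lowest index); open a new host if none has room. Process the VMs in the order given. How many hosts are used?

Put vm1 (6 vCPU) in host 1; 10 vCPU remain.
Put vm2 (4 vCPU) in host 1; 6 vCPU remain.
Put vm3 (1 vCPU) in host 1; 5 vCPU remain.
Put vm4 (12 vCPU) in host 2; 4 vCPU remain.
Put vm5 (8 vCPU) in host 3; 8 vCPU remain.
Put vm6 (14 vCPU) in host 4; 2 vCPU remain.
Put vm7 (12 vCPU) in host 5; 4 vCPU remain.
Put vm8 (8 vCPU) in host 3; 0 vCPU remain.
Put vm9 (13 vCPU) in host 6; 3 vCPU remain.
Put vm10 (8 vCPU) in host 7; 8 vCPU remain.
Put vm11 (4 vCPU) in host 2; 0 vCPU remain.
Put vm12 (6 vCPU) in host 7; 2 vCPU remain.
Put vm13 (1 vCPU) in host 4; 1 vCPU remain.
Put vm14 (1 vCPU) in host 4; 0 vCPU remain.
Put vm15 (11 vCPU) in host 8; 5 vCPU remain.

8 hosts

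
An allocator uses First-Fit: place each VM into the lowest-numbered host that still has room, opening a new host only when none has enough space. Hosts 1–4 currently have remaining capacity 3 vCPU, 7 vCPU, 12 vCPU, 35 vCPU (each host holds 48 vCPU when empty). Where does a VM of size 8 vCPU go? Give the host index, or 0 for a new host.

Hosts with room: host 3 (12 vCPU), host 4 (35 vCPU).
The first with room is host 3.

3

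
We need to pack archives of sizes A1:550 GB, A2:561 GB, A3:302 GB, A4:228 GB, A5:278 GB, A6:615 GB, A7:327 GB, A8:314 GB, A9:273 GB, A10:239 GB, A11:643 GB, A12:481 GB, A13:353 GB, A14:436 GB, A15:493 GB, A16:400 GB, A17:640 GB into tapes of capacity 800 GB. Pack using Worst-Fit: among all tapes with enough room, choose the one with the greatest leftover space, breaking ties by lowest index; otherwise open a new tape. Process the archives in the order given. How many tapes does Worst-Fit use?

A1 (550 GB) → tape 1 (remaining 250 GB)
A2 (561 GB) → tape 2 (remaining 239 GB)
A3 (302 GB) → tape 3 (remaining 498 GB)
A4 (228 GB) → tape 3 (remaining 270 GB)
A5 (278 GB) → tape 4 (remaining 522 GB)
A6 (615 GB) → tape 5 (remaining 185 GB)
A7 (327 GB) → tape 4 (remaining 195 GB)
A8 (314 GB) → tape 6 (remaining 486 GB)
A9 (273 GB) → tape 6 (remaining 213 GB)
A10 (239 GB) → tape 3 (remaining 31 GB)
A11 (643 GB) → tape 7 (remaining 157 GB)
A12 (481 GB) → tape 8 (remaining 319 GB)
A13 (353 GB) → tape 9 (remaining 447 GB)
A14 (436 GB) → tape 9 (remaining 11 GB)
A15 (493 GB) → tape 10 (remaining 307 GB)
A16 (400 GB) → tape 11 (remaining 400 GB)
A17 (640 GB) → tape 12 (remaining 160 GB)
Final tapes: [550] [561] [302,228,239] [278,327] [615] [314,273] [643] [481] [353,436] [493] [400] [640].

12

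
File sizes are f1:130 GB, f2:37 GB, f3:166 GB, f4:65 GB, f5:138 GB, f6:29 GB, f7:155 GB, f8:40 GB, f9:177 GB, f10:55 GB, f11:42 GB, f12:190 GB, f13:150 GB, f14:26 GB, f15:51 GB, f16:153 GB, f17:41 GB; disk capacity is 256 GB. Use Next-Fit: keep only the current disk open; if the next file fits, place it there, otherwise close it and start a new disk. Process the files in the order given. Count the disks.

disk 1: place f1 (130 GB), 126 GB left
disk 1: place f2 (37 GB), 89 GB left
disk 2: place f3 (166 GB), 90 GB left
disk 2: place f4 (65 GB), 25 GB left
disk 3: place f5 (138 GB), 118 GB left
disk 3: place f6 (29 GB), 89 GB left
disk 4: place f7 (155 GB), 101 GB left
disk 4: place f8 (40 GB), 61 GB left
disk 5: place f9 (177 GB), 79 GB left
disk 5: place f10 (55 GB), 24 GB left
disk 6: place f11 (42 GB), 214 GB left
disk 6: place f12 (190 GB), 24 GB left
disk 7: place f13 (150 GB), 106 GB left
disk 7: place f14 (26 GB), 80 GB left
disk 7: place f15 (51 GB), 29 GB left
disk 8: place f16 (153 GB), 103 GB left
disk 8: place f17 (41 GB), 62 GB left

8 disks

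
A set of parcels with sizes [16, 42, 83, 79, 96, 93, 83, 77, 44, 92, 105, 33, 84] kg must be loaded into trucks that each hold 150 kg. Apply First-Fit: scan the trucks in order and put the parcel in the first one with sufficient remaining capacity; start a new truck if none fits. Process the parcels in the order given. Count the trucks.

9 trucks

truck 1: place 16 kg, 134 kg left
truck 1: place 42 kg, 92 kg left
truck 1: place 83 kg, 9 kg left
truck 2: place 79 kg, 71 kg left
truck 3: place 96 kg, 54 kg left
truck 4: place 93 kg, 57 kg left
truck 5: place 83 kg, 67 kg left
truck 6: place 77 kg, 73 kg left
truck 2: place 44 kg, 27 kg left
truck 7: place 92 kg, 58 kg left
truck 8: place 105 kg, 45 kg left
truck 3: place 33 kg, 21 kg left
truck 9: place 84 kg, 66 kg left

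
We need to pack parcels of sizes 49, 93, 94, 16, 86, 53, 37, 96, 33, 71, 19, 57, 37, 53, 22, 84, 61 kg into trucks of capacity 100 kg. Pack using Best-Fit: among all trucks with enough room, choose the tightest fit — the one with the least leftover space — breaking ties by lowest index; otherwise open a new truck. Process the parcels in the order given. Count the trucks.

11 trucks

Put 49 kg in truck 1; 51 kg remain.
Put 93 kg in truck 2; 7 kg remain.
Put 94 kg in truck 3; 6 kg remain.
Put 16 kg in truck 1; 35 kg remain.
Put 86 kg in truck 4; 14 kg remain.
Put 53 kg in truck 5; 47 kg remain.
Put 37 kg in truck 5; 10 kg remain.
Put 96 kg in truck 6; 4 kg remain.
Put 33 kg in truck 1; 2 kg remain.
Put 71 kg in truck 7; 29 kg remain.
Put 19 kg in truck 7; 10 kg remain.
Put 57 kg in truck 8; 43 kg remain.
Put 37 kg in truck 8; 6 kg remain.
Put 53 kg in truck 9; 47 kg remain.
Put 22 kg in truck 9; 25 kg remain.
Put 84 kg in truck 10; 16 kg remain.
Put 61 kg in truck 11; 39 kg remain.
Final trucks: [49,16,33] [93] [94] [86] [53,37] [96] [71,19] [57,37] [53,22] [84] [61].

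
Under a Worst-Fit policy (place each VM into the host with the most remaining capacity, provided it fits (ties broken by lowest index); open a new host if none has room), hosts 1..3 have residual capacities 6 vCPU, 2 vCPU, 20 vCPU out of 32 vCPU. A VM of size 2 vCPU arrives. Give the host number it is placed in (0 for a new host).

Hosts with room: host 1 (6 vCPU), host 2 (2 vCPU), host 3 (20 vCPU).
Most room is host 3 with 20 vCPU free.

3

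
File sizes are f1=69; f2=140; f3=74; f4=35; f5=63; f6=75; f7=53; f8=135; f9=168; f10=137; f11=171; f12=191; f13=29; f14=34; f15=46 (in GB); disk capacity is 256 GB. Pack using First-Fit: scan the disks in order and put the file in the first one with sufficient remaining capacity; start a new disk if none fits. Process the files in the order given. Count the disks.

disk 1: place f1 (69 GB), 187 GB left
disk 1: place f2 (140 GB), 47 GB left
disk 2: place f3 (74 GB), 182 GB left
disk 1: place f4 (35 GB), 12 GB left
disk 2: place f5 (63 GB), 119 GB left
disk 2: place f6 (75 GB), 44 GB left
disk 3: place f7 (53 GB), 203 GB left
disk 3: place f8 (135 GB), 68 GB left
disk 4: place f9 (168 GB), 88 GB left
disk 5: place f10 (137 GB), 119 GB left
disk 6: place f11 (171 GB), 85 GB left
disk 7: place f12 (191 GB), 65 GB left
disk 2: place f13 (29 GB), 15 GB left
disk 3: place f14 (34 GB), 34 GB left
disk 4: place f15 (46 GB), 42 GB left
Final disks: [69,140,35] [74,63,75,29] [53,135,34] [168,46] [137] [171] [191].

7 disks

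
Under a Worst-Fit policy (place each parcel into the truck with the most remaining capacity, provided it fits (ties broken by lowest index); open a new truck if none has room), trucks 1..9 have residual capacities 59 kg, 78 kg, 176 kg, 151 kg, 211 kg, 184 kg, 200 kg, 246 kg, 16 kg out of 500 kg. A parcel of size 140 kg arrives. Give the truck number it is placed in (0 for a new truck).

8

Trucks with room: truck 3 (176 kg), truck 4 (151 kg), truck 5 (211 kg), truck 6 (184 kg), truck 7 (200 kg), truck 8 (246 kg).
Most room is truck 8 with 246 kg free.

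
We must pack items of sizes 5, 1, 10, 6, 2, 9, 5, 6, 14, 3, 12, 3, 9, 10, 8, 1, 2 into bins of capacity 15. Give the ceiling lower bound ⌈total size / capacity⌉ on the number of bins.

Total size = 5 + 1 + 10 + 6 + 2 + 9 + 5 + 6 + 14 + 3 + 12 + 3 + 9 + 10 + 8 + 1 + 2 = 106.
⌈106 / 15⌉ = 8.

8 bins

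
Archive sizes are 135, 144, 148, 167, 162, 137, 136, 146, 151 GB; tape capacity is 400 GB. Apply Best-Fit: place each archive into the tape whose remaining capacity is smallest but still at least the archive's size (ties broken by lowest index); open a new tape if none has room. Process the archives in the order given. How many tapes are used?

5

tape 1: place 135 GB, 265 GB left
tape 1: place 144 GB, 121 GB left
tape 2: place 148 GB, 252 GB left
tape 2: place 167 GB, 85 GB left
tape 3: place 162 GB, 238 GB left
tape 3: place 137 GB, 101 GB left
tape 4: place 136 GB, 264 GB left
tape 4: place 146 GB, 118 GB left
tape 5: place 151 GB, 249 GB left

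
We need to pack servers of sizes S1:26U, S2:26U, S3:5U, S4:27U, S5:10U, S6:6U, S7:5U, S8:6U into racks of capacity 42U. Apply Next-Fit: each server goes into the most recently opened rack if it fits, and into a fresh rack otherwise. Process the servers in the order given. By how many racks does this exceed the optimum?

Next-Fit: [26] [26,5] [27,10] [6,5,6] → 4 racks.
Total size 111U; any packing needs at least ⌈111/42⌉ = 3 racks.
An optimal packing achieves that bound: [27,10,5] [26,6,6] [26,5] → 3 racks.
Excess: 4 − 3 = 1.

1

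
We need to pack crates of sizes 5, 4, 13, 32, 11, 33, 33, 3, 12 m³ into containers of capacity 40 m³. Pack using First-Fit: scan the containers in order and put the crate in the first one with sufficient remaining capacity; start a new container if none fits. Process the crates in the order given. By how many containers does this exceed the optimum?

1

First-Fit: [5,4,13,11,3] [32] [33] [33] [12] → 5 containers.
Total size 146 m³; any packing needs at least ⌈146/40⌉ = 4 containers.
An optimal packing achieves that bound: [33,5] [33,4,3] [32] [13,12,11] → 4 containers.
Excess: 5 − 4 = 1.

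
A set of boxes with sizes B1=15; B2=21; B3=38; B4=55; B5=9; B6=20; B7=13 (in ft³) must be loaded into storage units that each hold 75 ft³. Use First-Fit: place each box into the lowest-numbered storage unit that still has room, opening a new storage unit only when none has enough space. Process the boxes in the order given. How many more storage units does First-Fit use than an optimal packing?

First-Fit: [15,21,38] [55,9] [20,13] → 3 storage units.
Total size 171 ft³; any packing needs at least ⌈171/75⌉ = 3 storage units.
So 3 is already optimal.

0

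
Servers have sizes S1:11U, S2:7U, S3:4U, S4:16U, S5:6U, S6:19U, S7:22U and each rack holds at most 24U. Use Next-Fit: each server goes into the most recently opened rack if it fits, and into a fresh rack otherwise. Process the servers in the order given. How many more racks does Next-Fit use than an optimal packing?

0

Next-Fit: [11,7,4] [16,6] [19] [22] → 4 racks.
Total size 85U; any packing needs at least ⌈85/24⌉ = 4 racks.
So 4 is already optimal.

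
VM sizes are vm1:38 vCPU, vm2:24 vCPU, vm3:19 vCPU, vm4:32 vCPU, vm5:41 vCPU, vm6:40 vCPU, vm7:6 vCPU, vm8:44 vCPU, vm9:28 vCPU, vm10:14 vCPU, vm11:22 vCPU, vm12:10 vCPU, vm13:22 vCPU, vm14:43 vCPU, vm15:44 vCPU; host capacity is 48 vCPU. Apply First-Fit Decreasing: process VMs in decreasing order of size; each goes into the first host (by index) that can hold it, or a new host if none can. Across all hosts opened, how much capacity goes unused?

Sorted descending: 44, 44, 43, 41, 40, 38, 32, 28, 24, 22, 22, 19, 14, 10, 6.
host 1: place 44 vCPU, 4 vCPU left
host 2: place 44 vCPU, 4 vCPU left
host 3: place 43 vCPU, 5 vCPU left
host 4: place 41 vCPU, 7 vCPU left
host 5: place 40 vCPU, 8 vCPU left
host 6: place 38 vCPU, 10 vCPU left
host 7: place 32 vCPU, 16 vCPU left
host 8: place 28 vCPU, 20 vCPU left
host 9: place 24 vCPU, 24 vCPU left
host 9: place 22 vCPU, 2 vCPU left
host 10: place 22 vCPU, 26 vCPU left
host 8: place 19 vCPU, 1 vCPU left
host 7: place 14 vCPU, 2 vCPU left
host 6: place 10 vCPU, 0 vCPU left
host 4: place 6 vCPU, 1 vCPU left
10 hosts × 48 vCPU = 480 vCPU; used 427 vCPU; unused 53 vCPU.

53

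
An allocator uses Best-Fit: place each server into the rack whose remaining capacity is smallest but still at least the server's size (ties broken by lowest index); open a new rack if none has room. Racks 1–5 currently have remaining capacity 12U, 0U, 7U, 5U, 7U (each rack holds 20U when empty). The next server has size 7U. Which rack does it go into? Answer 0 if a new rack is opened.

Racks with room: rack 1 (12U), rack 3 (7U), rack 5 (7U).
Tightest fit is rack 3 with 7U free.

3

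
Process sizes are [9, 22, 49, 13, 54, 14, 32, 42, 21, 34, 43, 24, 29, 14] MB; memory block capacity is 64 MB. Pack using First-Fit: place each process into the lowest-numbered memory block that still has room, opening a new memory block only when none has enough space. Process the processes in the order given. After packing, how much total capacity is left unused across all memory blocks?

112

Put 9 MB in memory block 1; 55 MB remain.
Put 22 MB in memory block 1; 33 MB remain.
Put 49 MB in memory block 2; 15 MB remain.
Put 13 MB in memory block 1; 20 MB remain.
Put 54 MB in memory block 3; 10 MB remain.
Put 14 MB in memory block 1; 6 MB remain.
Put 32 MB in memory block 4; 32 MB remain.
Put 42 MB in memory block 5; 22 MB remain.
Put 21 MB in memory block 4; 11 MB remain.
Put 34 MB in memory block 6; 30 MB remain.
Put 43 MB in memory block 7; 21 MB remain.
Put 24 MB in memory block 6; 6 MB remain.
Put 29 MB in memory block 8; 35 MB remain.
Put 14 MB in memory block 2; 1 MB remain.
8 memory blocks × 64 MB = 512 MB; used 400 MB; unused 112 MB.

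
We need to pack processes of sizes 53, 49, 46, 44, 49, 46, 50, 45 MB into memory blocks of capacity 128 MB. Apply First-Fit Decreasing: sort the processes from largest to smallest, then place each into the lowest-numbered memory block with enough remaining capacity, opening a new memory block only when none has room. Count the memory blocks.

Sorted descending: 53, 50, 49, 49, 46, 46, 45, 44.
memory block 1: place 53 MB, 75 MB left
memory block 1: place 50 MB, 25 MB left
memory block 2: place 49 MB, 79 MB left
memory block 2: place 49 MB, 30 MB left
memory block 3: place 46 MB, 82 MB left
memory block 3: place 46 MB, 36 MB left
memory block 4: place 45 MB, 83 MB left
memory block 4: place 44 MB, 39 MB left
Final memory blocks: [53,50] [49,49] [46,46] [45,44].

4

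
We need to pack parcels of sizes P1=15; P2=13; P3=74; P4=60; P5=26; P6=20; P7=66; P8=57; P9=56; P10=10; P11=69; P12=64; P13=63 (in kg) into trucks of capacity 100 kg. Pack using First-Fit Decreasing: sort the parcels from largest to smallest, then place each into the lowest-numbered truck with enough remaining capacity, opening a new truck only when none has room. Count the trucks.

Sorted descending: 74, 69, 66, 64, 63, 60, 57, 56, 26, 20, 15, 13, 10.
Put 74 kg in truck 1; 26 kg remain.
Put 69 kg in truck 2; 31 kg remain.
Put 66 kg in truck 3; 34 kg remain.
Put 64 kg in truck 4; 36 kg remain.
Put 63 kg in truck 5; 37 kg remain.
Put 60 kg in truck 6; 40 kg remain.
Put 57 kg in truck 7; 43 kg remain.
Put 56 kg in truck 8; 44 kg remain.
Put 26 kg in truck 1; 0 kg remain.
Put 20 kg in truck 2; 11 kg remain.
Put 15 kg in truck 3; 19 kg remain.
Put 13 kg in truck 3; 6 kg remain.
Put 10 kg in truck 2; 1 kg remain.

8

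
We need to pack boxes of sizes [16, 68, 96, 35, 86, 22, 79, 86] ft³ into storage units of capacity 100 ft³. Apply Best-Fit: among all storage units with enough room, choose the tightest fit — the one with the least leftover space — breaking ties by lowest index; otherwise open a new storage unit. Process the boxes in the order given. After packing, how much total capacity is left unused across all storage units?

16 ft³ → storage unit 1 (remaining 84 ft³)
68 ft³ → storage unit 1 (remaining 16 ft³)
96 ft³ → storage unit 2 (remaining 4 ft³)
35 ft³ → storage unit 3 (remaining 65 ft³)
86 ft³ → storage unit 4 (remaining 14 ft³)
22 ft³ → storage unit 3 (remaining 43 ft³)
79 ft³ → storage unit 5 (remaining 21 ft³)
86 ft³ → storage unit 6 (remaining 14 ft³)
6 storage units × 100 ft³ = 600 ft³; used 488 ft³; unused 112 ft³.

112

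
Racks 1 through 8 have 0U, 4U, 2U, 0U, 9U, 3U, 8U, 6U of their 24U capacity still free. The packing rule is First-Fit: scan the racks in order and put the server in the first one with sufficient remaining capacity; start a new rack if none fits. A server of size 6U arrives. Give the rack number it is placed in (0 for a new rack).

Racks with room: rack 5 (9U), rack 7 (8U), rack 8 (6U).
The first with room is rack 5.

5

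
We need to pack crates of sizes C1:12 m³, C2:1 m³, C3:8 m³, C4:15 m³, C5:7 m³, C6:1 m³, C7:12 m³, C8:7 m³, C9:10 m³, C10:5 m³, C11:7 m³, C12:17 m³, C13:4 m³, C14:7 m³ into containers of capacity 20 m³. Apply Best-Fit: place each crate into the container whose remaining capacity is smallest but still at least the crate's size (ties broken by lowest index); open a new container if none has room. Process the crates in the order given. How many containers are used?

6 containers

C1 (12 m³) → container 1 (remaining 8 m³)
C2 (1 m³) → container 1 (remaining 7 m³)
C3 (8 m³) → container 2 (remaining 12 m³)
C4 (15 m³) → container 3 (remaining 5 m³)
C5 (7 m³) → container 1 (remaining 0 m³)
C6 (1 m³) → container 3 (remaining 4 m³)
C7 (12 m³) → container 2 (remaining 0 m³)
C8 (7 m³) → container 4 (remaining 13 m³)
C9 (10 m³) → container 4 (remaining 3 m³)
C10 (5 m³) → container 5 (remaining 15 m³)
C11 (7 m³) → container 5 (remaining 8 m³)
C12 (17 m³) → container 6 (remaining 3 m³)
C13 (4 m³) → container 3 (remaining 0 m³)
C14 (7 m³) → container 5 (remaining 1 m³)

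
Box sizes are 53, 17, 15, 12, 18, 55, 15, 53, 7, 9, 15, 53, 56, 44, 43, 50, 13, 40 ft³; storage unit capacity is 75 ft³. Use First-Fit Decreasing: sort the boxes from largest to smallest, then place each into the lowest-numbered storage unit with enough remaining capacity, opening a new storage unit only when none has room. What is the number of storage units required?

Sorted descending: 56, 55, 53, 53, 53, 50, 44, 43, 40, 18, 17, 15, 15, 15, 13, 12, 9, 7.
Put 56 ft³ in storage unit 1; 19 ft³ remain.
Put 55 ft³ in storage unit 2; 20 ft³ remain.
Put 53 ft³ in storage unit 3; 22 ft³ remain.
Put 53 ft³ in storage unit 4; 22 ft³ remain.
Put 53 ft³ in storage unit 5; 22 ft³ remain.
Put 50 ft³ in storage unit 6; 25 ft³ remain.
Put 44 ft³ in storage unit 7; 31 ft³ remain.
Put 43 ft³ in storage unit 8; 32 ft³ remain.
Put 40 ft³ in storage unit 9; 35 ft³ remain.
Put 18 ft³ in storage unit 1; 1 ft³ remain.
Put 17 ft³ in storage unit 2; 3 ft³ remain.
Put 15 ft³ in storage unit 3; 7 ft³ remain.
Put 15 ft³ in storage unit 4; 7 ft³ remain.
Put 15 ft³ in storage unit 5; 7 ft³ remain.
Put 13 ft³ in storage unit 6; 12 ft³ remain.
Put 12 ft³ in storage unit 6; 0 ft³ remain.
Put 9 ft³ in storage unit 7; 22 ft³ remain.
Put 7 ft³ in storage unit 3; 0 ft³ remain.

9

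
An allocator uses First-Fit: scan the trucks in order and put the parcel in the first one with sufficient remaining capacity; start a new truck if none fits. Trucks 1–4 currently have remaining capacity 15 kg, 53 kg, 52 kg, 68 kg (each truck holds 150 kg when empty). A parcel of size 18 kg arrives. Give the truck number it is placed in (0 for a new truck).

2

Trucks with room: truck 2 (53 kg), truck 3 (52 kg), truck 4 (68 kg).
The first with room is truck 2.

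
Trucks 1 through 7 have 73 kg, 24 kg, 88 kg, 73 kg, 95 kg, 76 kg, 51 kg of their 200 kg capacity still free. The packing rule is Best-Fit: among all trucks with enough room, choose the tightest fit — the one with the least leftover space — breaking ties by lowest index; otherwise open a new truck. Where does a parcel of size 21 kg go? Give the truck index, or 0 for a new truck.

Trucks with room: truck 1 (73 kg), truck 2 (24 kg), truck 3 (88 kg), truck 4 (73 kg), truck 5 (95 kg), truck 6 (76 kg), truck 7 (51 kg).
Tightest fit is truck 2 with 24 kg free.

2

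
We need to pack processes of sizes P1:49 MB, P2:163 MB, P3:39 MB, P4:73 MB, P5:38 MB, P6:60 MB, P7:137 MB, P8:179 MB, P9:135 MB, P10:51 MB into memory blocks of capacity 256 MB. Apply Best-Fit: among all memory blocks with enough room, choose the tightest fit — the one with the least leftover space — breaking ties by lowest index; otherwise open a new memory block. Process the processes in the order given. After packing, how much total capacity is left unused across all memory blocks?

356

Put P1 (49 MB) in memory block 1; 207 MB remain.
Put P2 (163 MB) in memory block 1; 44 MB remain.
Put P3 (39 MB) in memory block 1; 5 MB remain.
Put P4 (73 MB) in memory block 2; 183 MB remain.
Put P5 (38 MB) in memory block 2; 145 MB remain.
Put P6 (60 MB) in memory block 2; 85 MB remain.
Put P7 (137 MB) in memory block 3; 119 MB remain.
Put P8 (179 MB) in memory block 4; 77 MB remain.
Put P9 (135 MB) in memory block 5; 121 MB remain.
Put P10 (51 MB) in memory block 4; 26 MB remain.
5 memory blocks × 256 MB = 1280 MB; used 924 MB; unused 356 MB.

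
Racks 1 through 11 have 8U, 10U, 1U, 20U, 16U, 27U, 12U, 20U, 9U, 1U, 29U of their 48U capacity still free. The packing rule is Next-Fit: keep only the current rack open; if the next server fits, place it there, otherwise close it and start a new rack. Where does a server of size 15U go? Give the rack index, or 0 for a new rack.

Next-Fit only looks at rack 11, which has 29U free.
15U fits there.

11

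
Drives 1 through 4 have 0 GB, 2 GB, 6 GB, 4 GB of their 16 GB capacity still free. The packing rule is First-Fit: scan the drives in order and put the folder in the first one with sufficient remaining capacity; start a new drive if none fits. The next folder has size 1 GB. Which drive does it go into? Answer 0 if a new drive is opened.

Drives with room: drive 2 (2 GB), drive 3 (6 GB), drive 4 (4 GB).
The first with room is drive 2.

2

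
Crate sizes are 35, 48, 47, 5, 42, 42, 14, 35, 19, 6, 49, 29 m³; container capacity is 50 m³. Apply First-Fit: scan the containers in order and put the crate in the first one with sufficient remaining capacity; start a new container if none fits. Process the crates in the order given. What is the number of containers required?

8

Put 35 m³ in container 1; 15 m³ remain.
Put 48 m³ in container 2; 2 m³ remain.
Put 47 m³ in container 3; 3 m³ remain.
Put 5 m³ in container 1; 10 m³ remain.
Put 42 m³ in container 4; 8 m³ remain.
Put 42 m³ in container 5; 8 m³ remain.
Put 14 m³ in container 6; 36 m³ remain.
Put 35 m³ in container 6; 1 m³ remain.
Put 19 m³ in container 7; 31 m³ remain.
Put 6 m³ in container 1; 4 m³ remain.
Put 49 m³ in container 8; 1 m³ remain.
Put 29 m³ in container 7; 2 m³ remain.
Final containers: [35,5,6] [48] [47] [42] [42] [14,35] [19,29] [49].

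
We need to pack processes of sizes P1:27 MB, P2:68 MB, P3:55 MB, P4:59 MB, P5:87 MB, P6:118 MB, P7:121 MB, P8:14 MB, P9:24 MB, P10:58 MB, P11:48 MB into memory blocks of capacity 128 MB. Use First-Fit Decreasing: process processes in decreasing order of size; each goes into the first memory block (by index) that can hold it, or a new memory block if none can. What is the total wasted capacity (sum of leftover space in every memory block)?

Sorted descending: 121, 118, 87, 68, 59, 58, 55, 48, 27, 24, 14.
Put 121 MB in memory block 1; 7 MB remain.
Put 118 MB in memory block 2; 10 MB remain.
Put 87 MB in memory block 3; 41 MB remain.
Put 68 MB in memory block 4; 60 MB remain.
Put 59 MB in memory block 4; 1 MB remain.
Put 58 MB in memory block 5; 70 MB remain.
Put 55 MB in memory block 5; 15 MB remain.
Put 48 MB in memory block 6; 80 MB remain.
Put 27 MB in memory block 3; 14 MB remain.
Put 24 MB in memory block 6; 56 MB remain.
Put 14 MB in memory block 3; 0 MB remain.
6 memory blocks × 128 MB = 768 MB; used 679 MB; unused 89 MB.

89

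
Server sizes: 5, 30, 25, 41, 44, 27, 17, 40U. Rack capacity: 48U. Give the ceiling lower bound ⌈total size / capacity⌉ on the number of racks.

5

Total size = 5 + 30 + 25 + 41 + 44 + 27 + 17 + 40 = 229U.
⌈229 / 48⌉ = 5.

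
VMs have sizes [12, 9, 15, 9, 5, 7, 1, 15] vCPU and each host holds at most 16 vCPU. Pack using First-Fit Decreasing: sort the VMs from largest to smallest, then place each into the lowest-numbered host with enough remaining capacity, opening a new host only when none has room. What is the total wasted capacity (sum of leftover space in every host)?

7

Sorted descending: 15, 15, 12, 9, 9, 7, 5, 1.
host 1: place 15 vCPU, 1 vCPU left
host 2: place 15 vCPU, 1 vCPU left
host 3: place 12 vCPU, 4 vCPU left
host 4: place 9 vCPU, 7 vCPU left
host 5: place 9 vCPU, 7 vCPU left
host 4: place 7 vCPU, 0 vCPU left
host 5: place 5 vCPU, 2 vCPU left
host 1: place 1 vCPU, 0 vCPU left
5 hosts × 16 vCPU = 80 vCPU; used 73 vCPU; unused 7 vCPU.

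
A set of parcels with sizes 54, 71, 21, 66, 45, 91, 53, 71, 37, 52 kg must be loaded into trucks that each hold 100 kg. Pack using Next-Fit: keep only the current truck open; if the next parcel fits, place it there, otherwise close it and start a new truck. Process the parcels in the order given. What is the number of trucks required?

8 trucks

Put 54 kg in truck 1; 46 kg remain.
Put 71 kg in truck 2; 29 kg remain.
Put 21 kg in truck 2; 8 kg remain.
Put 66 kg in truck 3; 34 kg remain.
Put 45 kg in truck 4; 55 kg remain.
Put 91 kg in truck 5; 9 kg remain.
Put 53 kg in truck 6; 47 kg remain.
Put 71 kg in truck 7; 29 kg remain.
Put 37 kg in truck 8; 63 kg remain.
Put 52 kg in truck 8; 11 kg remain.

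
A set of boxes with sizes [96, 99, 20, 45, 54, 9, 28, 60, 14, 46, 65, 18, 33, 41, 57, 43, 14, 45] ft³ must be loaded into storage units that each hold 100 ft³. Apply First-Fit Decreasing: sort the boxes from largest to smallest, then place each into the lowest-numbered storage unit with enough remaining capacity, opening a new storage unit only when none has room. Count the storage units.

Sorted descending: 99, 96, 65, 60, 57, 54, 46, 45, 45, 43, 41, 33, 28, 20, 18, 14, 14, 9.
99 ft³ → storage unit 1 (remaining 1 ft³)
96 ft³ → storage unit 2 (remaining 4 ft³)
65 ft³ → storage unit 3 (remaining 35 ft³)
60 ft³ → storage unit 4 (remaining 40 ft³)
57 ft³ → storage unit 5 (remaining 43 ft³)
54 ft³ → storage unit 6 (remaining 46 ft³)
46 ft³ → storage unit 6 (remaining 0 ft³)
45 ft³ → storage unit 7 (remaining 55 ft³)
45 ft³ → storage unit 7 (remaining 10 ft³)
43 ft³ → storage unit 5 (remaining 0 ft³)
41 ft³ → storage unit 8 (remaining 59 ft³)
33 ft³ → storage unit 3 (remaining 2 ft³)
28 ft³ → storage unit 4 (remaining 12 ft³)
20 ft³ → storage unit 8 (remaining 39 ft³)
18 ft³ → storage unit 8 (remaining 21 ft³)
14 ft³ → storage unit 8 (remaining 7 ft³)
14 ft³ → storage unit 9 (remaining 86 ft³)
9 ft³ → storage unit 4 (remaining 3 ft³)

9 storage units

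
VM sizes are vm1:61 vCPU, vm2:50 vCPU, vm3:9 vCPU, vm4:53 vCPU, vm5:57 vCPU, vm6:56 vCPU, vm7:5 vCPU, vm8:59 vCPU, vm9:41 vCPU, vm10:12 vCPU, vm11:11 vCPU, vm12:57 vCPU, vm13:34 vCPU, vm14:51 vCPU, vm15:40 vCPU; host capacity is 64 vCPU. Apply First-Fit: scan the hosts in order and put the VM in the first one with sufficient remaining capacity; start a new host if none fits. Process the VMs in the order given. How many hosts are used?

11

vm1 (61 vCPU) → host 1 (remaining 3 vCPU)
vm2 (50 vCPU) → host 2 (remaining 14 vCPU)
vm3 (9 vCPU) → host 2 (remaining 5 vCPU)
vm4 (53 vCPU) → host 3 (remaining 11 vCPU)
vm5 (57 vCPU) → host 4 (remaining 7 vCPU)
vm6 (56 vCPU) → host 5 (remaining 8 vCPU)
vm7 (5 vCPU) → host 2 (remaining 0 vCPU)
vm8 (59 vCPU) → host 6 (remaining 5 vCPU)
vm9 (41 vCPU) → host 7 (remaining 23 vCPU)
vm10 (12 vCPU) → host 7 (remaining 11 vCPU)
vm11 (11 vCPU) → host 3 (remaining 0 vCPU)
vm12 (57 vCPU) → host 8 (remaining 7 vCPU)
vm13 (34 vCPU) → host 9 (remaining 30 vCPU)
vm14 (51 vCPU) → host 10 (remaining 13 vCPU)
vm15 (40 vCPU) → host 11 (remaining 24 vCPU)
Final hosts: [61] [50,9,5] [53,11] [57] [56] [59] [41,12] [57] [34] [51] [40].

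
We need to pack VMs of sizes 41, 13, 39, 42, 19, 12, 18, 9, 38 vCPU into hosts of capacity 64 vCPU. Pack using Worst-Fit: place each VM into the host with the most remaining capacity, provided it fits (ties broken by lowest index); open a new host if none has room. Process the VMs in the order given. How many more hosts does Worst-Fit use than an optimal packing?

1

Worst-Fit: [41,13] [39,19] [42,12] [18,9] [38] → 5 hosts.
Total size 231 vCPU; any packing needs at least ⌈231/64⌉ = 4 hosts.
An optimal packing achieves that bound: [42,19] [41,18] [39,13,12] [38,9] → 4 hosts.
Excess: 5 − 4 = 1.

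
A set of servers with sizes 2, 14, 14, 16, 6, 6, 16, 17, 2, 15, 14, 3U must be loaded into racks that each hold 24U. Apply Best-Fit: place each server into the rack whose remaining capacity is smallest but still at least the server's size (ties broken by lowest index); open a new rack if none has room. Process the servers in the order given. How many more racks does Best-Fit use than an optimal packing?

Best-Fit: [2,14,6,2] [14] [16,6] [16] [17,3] [15] [14] → 7 racks.
7 servers exceed 12U (half the capacity), and no two of those can share a rack, so at least 7 racks are needed.
So 7 is already optimal.

0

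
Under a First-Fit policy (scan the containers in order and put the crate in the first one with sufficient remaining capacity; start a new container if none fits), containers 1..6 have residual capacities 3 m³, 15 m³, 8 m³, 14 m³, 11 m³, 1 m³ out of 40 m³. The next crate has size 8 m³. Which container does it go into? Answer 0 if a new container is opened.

Containers with room: container 2 (15 m³), container 3 (8 m³), container 4 (14 m³), container 5 (11 m³).
The first with room is container 2.

2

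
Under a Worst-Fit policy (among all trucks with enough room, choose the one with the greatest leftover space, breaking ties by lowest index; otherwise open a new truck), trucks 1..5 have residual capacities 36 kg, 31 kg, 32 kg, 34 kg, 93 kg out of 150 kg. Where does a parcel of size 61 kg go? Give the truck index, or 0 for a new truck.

Trucks with room: truck 5 (93 kg).
Most room is truck 5 with 93 kg free.

5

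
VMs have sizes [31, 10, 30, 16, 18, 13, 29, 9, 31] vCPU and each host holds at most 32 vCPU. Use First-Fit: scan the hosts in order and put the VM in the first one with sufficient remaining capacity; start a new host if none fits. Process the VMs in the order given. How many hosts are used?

31 vCPU → host 1 (remaining 1 vCPU)
10 vCPU → host 2 (remaining 22 vCPU)
30 vCPU → host 3 (remaining 2 vCPU)
16 vCPU → host 2 (remaining 6 vCPU)
18 vCPU → host 4 (remaining 14 vCPU)
13 vCPU → host 4 (remaining 1 vCPU)
29 vCPU → host 5 (remaining 3 vCPU)
9 vCPU → host 6 (remaining 23 vCPU)
31 vCPU → host 7 (remaining 1 vCPU)
Final hosts: [31] [10,16] [30] [18,13] [29] [9] [31].

7 hosts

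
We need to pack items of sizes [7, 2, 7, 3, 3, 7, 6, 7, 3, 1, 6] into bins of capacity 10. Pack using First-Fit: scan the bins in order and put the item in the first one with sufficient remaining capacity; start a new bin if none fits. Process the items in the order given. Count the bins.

bin 1: place 7, 3 left
bin 1: place 2, 1 left
bin 2: place 7, 3 left
bin 2: place 3, 0 left
bin 3: place 3, 7 left
bin 3: place 7, 0 left
bin 4: place 6, 4 left
bin 5: place 7, 3 left
bin 4: place 3, 1 left
bin 1: place 1, 0 left
bin 6: place 6, 4 left
Final bins: [7,2,1] [7,3] [3,7] [6,3] [7] [6].

6 bins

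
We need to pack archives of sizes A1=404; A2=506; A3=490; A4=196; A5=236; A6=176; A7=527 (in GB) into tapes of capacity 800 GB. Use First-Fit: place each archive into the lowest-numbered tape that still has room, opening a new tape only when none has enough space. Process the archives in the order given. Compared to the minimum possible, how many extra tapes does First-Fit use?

First-Fit: [404,196,176] [506,236] [490] [527] → 4 tapes.
Total size 2535 GB; any packing needs at least ⌈2535/800⌉ = 4 tapes.
So 4 is already optimal.

0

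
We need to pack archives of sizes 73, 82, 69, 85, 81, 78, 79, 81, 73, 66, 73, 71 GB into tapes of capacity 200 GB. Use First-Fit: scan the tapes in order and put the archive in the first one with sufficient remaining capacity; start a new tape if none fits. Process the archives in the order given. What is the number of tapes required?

73 GB → tape 1 (remaining 127 GB)
82 GB → tape 1 (remaining 45 GB)
69 GB → tape 2 (remaining 131 GB)
85 GB → tape 2 (remaining 46 GB)
81 GB → tape 3 (remaining 119 GB)
78 GB → tape 3 (remaining 41 GB)
79 GB → tape 4 (remaining 121 GB)
81 GB → tape 4 (remaining 40 GB)
73 GB → tape 5 (remaining 127 GB)
66 GB → tape 5 (remaining 61 GB)
73 GB → tape 6 (remaining 127 GB)
71 GB → tape 6 (remaining 56 GB)
Final tapes: [73,82] [69,85] [81,78] [79,81] [73,66] [73,71].

6 tapes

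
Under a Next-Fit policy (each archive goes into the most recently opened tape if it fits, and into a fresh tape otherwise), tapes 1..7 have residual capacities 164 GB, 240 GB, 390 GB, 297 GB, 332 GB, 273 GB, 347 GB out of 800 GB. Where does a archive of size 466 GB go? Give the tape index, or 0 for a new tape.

0

Next-Fit only looks at tape 7, which has 347 GB free.
466 GB does not fit, so a new tape is opened.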